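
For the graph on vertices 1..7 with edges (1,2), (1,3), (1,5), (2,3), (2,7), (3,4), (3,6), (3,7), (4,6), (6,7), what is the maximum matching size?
3 (matching: (1,5), (3,7), (4,6); upper bound floor(n/2) = floor(7/2) = 3)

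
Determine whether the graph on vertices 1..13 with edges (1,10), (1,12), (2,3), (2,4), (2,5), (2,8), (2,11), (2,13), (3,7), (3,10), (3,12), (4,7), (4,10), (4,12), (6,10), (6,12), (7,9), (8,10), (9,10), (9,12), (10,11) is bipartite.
Yes. Partition: {1, 3, 4, 5, 6, 8, 9, 11, 13}, {2, 7, 10, 12}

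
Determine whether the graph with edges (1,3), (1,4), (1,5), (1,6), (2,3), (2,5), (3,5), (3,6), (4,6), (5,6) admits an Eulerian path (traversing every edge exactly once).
Yes — and in fact it has an Eulerian circuit (the graph is connected and all 6 vertices have even degree)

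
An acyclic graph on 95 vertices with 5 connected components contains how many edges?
90 (Each of the 5 component trees on V_i vertices has V_i - 1 edges; summing gives V - C = 95 - 5 = 90)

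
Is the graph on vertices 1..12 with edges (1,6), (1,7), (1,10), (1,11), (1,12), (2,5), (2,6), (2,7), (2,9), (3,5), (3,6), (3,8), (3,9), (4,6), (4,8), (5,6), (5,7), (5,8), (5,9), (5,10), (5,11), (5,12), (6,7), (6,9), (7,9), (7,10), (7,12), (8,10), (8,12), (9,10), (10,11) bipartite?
No (odd cycle of length 3: 12 -> 1 -> 7 -> 12)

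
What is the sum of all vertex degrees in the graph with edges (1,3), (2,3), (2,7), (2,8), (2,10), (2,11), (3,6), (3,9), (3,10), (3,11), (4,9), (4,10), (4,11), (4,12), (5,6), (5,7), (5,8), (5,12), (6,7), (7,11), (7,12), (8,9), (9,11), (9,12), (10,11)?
50 (handshake: sum of degrees = 2|E| = 2 x 25 = 50)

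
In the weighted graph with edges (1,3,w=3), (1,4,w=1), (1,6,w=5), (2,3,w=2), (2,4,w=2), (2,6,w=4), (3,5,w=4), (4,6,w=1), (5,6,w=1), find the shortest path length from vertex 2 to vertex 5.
4 (path: 2 -> 4 -> 6 -> 5; weights 2 + 1 + 1 = 4)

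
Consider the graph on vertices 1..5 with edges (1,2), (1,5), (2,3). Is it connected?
No, it has 2 components: {1, 2, 3, 5}, {4}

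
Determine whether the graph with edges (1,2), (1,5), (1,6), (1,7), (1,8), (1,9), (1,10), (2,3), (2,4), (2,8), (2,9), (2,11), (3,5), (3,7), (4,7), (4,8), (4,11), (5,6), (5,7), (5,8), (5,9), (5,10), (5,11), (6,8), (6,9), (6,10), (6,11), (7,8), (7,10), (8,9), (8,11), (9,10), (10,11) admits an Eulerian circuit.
No (2 vertices have odd degree: {1, 3}; Eulerian circuit requires 0)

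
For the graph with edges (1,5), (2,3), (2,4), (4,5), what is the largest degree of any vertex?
2 (attained at vertices 2, 4, 5)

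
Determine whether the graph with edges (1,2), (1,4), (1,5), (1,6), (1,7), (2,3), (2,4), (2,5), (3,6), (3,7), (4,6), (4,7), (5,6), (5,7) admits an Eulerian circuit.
No (2 vertices have odd degree: {1, 3}; Eulerian circuit requires 0)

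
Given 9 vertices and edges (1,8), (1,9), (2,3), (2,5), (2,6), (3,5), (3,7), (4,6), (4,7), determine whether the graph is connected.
No, it has 2 components: {1, 8, 9}, {2, 3, 4, 5, 6, 7}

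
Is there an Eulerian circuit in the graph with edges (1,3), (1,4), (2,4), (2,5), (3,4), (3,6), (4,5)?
No (2 vertices have odd degree: {3, 6}; Eulerian circuit requires 0)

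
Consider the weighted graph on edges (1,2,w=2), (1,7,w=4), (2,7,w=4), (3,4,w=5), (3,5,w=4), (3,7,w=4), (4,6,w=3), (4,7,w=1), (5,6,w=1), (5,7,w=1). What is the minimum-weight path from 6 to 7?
2 (path: 6 -> 5 -> 7; weights 1 + 1 = 2)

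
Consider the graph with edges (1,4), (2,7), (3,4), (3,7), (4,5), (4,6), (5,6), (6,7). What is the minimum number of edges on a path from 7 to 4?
2 (path: 7 -> 6 -> 4, 2 edges)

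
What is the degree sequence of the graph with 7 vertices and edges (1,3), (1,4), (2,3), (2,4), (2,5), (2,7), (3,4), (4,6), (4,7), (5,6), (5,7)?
[5, 4, 3, 3, 3, 2, 2] (degrees: deg(1)=2, deg(2)=4, deg(3)=3, deg(4)=5, deg(5)=3, deg(6)=2, deg(7)=3)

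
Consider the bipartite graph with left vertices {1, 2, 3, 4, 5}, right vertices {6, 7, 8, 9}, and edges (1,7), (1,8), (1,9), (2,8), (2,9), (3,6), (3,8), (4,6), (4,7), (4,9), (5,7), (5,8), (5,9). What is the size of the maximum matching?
4 (matching: (1,9), (2,8), (3,6), (4,7); upper bound min(|L|,|R|) = min(5,4) = 4)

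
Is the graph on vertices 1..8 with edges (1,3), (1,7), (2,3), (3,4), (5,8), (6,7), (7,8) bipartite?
Yes. Partition: {1, 2, 4, 6, 8}, {3, 5, 7}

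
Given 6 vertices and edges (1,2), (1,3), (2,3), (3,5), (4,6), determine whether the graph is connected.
No, it has 2 components: {1, 2, 3, 5}, {4, 6}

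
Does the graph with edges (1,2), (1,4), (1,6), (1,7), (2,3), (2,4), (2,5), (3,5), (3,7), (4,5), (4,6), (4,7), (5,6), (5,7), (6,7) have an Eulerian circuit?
No (4 vertices have odd degree: {3, 4, 5, 7}; Eulerian circuit requires 0)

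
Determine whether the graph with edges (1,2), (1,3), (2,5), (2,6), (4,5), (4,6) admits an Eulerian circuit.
No (2 vertices have odd degree: {2, 3}; Eulerian circuit requires 0)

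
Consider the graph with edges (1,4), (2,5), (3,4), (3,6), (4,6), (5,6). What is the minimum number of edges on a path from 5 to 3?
2 (path: 5 -> 6 -> 3, 2 edges)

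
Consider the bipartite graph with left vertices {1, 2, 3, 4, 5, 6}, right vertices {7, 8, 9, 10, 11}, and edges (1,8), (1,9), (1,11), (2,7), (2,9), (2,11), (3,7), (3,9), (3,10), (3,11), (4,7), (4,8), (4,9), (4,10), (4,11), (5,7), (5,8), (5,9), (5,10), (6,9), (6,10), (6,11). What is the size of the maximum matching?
5 (matching: (1,11), (2,9), (3,10), (4,8), (5,7); upper bound min(|L|,|R|) = min(6,5) = 5)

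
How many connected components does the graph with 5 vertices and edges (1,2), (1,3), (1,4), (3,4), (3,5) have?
1 (components: {1, 2, 3, 4, 5})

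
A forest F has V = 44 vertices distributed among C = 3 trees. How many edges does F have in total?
41 (Each of the 3 component trees on V_i vertices has V_i - 1 edges; summing gives V - C = 44 - 3 = 41)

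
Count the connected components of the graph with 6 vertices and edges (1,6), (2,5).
4 (components: {1, 6}, {2, 5}, {3}, {4})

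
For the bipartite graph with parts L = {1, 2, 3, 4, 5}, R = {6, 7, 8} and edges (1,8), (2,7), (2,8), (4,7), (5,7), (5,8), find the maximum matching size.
2 (matching: (1,8), (2,7); upper bound min(|L|,|R|) = min(5,3) = 3)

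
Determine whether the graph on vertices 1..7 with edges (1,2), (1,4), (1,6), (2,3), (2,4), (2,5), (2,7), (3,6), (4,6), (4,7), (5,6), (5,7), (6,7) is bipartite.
No (odd cycle of length 3: 2 -> 1 -> 4 -> 2)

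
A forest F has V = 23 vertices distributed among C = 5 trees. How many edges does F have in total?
18 (Each of the 5 component trees on V_i vertices has V_i - 1 edges; summing gives V - C = 23 - 5 = 18)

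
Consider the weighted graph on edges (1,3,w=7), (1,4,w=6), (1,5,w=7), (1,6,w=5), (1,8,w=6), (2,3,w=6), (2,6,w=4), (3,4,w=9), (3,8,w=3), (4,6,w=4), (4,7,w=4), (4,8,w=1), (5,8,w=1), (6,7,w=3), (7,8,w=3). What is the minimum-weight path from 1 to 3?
7 (path: 1 -> 3; weights 7 = 7)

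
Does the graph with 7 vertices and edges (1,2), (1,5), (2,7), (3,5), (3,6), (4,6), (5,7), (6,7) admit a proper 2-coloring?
Yes. Partition: {1, 3, 4, 7}, {2, 5, 6}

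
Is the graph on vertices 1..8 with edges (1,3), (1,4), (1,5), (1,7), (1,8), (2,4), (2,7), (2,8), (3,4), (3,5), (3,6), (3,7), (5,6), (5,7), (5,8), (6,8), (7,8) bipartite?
No (odd cycle of length 3: 3 -> 1 -> 5 -> 3)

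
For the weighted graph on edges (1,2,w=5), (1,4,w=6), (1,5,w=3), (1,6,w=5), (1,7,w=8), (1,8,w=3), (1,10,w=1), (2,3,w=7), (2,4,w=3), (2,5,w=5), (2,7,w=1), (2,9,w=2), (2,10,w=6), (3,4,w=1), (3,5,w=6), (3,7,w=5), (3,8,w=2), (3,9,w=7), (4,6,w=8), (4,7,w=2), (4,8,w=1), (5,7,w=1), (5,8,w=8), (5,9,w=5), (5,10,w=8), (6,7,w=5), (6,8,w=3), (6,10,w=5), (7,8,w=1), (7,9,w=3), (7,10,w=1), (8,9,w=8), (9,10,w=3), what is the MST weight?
12 (MST edges: (1,10,w=1), (2,7,w=1), (2,9,w=2), (3,4,w=1), (4,8,w=1), (5,7,w=1), (6,8,w=3), (7,8,w=1), (7,10,w=1); sum of weights 1 + 1 + 2 + 1 + 1 + 1 + 3 + 1 + 1 = 12)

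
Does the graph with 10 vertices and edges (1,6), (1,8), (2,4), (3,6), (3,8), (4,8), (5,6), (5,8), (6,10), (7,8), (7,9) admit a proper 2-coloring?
Yes. Partition: {1, 3, 4, 5, 7, 10}, {2, 6, 8, 9}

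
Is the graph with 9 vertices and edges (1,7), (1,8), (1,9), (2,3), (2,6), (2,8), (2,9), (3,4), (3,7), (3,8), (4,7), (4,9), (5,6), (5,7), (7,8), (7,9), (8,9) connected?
Yes (BFS from 1 visits [1, 7, 8, 9, 3, 4, 5, 2, 6] — all 9 vertices reached)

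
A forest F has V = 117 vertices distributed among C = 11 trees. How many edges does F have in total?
106 (Each of the 11 component trees on V_i vertices has V_i - 1 edges; summing gives V - C = 117 - 11 = 106)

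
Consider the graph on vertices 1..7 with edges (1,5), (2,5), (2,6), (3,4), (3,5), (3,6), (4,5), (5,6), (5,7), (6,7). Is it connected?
Yes (BFS from 1 visits [1, 5, 2, 3, 4, 6, 7] — all 7 vertices reached)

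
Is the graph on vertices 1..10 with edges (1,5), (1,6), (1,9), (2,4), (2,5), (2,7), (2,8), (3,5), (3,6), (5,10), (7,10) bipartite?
Yes. Partition: {1, 2, 3, 10}, {4, 5, 6, 7, 8, 9}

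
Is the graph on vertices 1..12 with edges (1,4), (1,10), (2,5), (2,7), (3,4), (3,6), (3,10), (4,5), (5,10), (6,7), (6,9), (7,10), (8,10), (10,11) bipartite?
Yes. Partition: {1, 3, 5, 7, 8, 9, 11, 12}, {2, 4, 6, 10}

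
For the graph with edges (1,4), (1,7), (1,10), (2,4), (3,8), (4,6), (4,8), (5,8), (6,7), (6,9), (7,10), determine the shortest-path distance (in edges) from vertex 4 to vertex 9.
2 (path: 4 -> 6 -> 9, 2 edges)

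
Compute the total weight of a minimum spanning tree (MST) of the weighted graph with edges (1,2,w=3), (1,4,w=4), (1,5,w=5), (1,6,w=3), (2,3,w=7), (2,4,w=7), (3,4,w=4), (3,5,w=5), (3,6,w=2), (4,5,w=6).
17 (MST edges: (1,2,w=3), (1,4,w=4), (1,5,w=5), (1,6,w=3), (3,6,w=2); sum of weights 3 + 4 + 5 + 3 + 2 = 17)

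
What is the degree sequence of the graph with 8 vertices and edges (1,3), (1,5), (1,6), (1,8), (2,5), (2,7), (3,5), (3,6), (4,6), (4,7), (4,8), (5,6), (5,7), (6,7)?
[5, 5, 4, 4, 3, 3, 2, 2] (degrees: deg(1)=4, deg(2)=2, deg(3)=3, deg(4)=3, deg(5)=5, deg(6)=5, deg(7)=4, deg(8)=2)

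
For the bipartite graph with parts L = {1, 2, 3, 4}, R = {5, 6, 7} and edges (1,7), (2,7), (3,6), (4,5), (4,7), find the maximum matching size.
3 (matching: (1,7), (3,6), (4,5); upper bound min(|L|,|R|) = min(4,3) = 3)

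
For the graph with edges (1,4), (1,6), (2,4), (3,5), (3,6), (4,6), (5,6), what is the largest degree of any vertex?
4 (attained at vertex 6)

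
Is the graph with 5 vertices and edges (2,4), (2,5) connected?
No, it has 3 components: {1}, {2, 4, 5}, {3}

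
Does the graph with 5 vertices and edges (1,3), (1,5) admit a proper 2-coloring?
Yes. Partition: {1, 2, 4}, {3, 5}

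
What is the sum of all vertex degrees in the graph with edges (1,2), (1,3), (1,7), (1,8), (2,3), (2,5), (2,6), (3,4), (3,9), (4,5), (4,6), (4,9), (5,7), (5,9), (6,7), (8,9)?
32 (handshake: sum of degrees = 2|E| = 2 x 16 = 32)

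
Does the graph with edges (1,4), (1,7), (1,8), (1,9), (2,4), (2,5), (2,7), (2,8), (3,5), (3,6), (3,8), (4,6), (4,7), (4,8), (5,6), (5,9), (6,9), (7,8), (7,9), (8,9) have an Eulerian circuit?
No (4 vertices have odd degree: {3, 4, 7, 9}; Eulerian circuit requires 0)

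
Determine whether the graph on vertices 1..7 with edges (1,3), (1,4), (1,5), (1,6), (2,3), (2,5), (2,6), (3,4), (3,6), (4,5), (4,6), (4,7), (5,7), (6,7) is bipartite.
No (odd cycle of length 3: 6 -> 1 -> 3 -> 6)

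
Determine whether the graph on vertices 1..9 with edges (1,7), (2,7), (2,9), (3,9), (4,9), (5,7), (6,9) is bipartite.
Yes. Partition: {1, 2, 3, 4, 5, 6, 8}, {7, 9}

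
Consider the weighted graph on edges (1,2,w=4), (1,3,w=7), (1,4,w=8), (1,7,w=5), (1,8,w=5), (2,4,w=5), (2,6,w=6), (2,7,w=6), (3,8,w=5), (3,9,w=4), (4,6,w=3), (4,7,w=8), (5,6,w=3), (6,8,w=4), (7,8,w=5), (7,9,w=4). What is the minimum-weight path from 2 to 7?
6 (path: 2 -> 7; weights 6 = 6)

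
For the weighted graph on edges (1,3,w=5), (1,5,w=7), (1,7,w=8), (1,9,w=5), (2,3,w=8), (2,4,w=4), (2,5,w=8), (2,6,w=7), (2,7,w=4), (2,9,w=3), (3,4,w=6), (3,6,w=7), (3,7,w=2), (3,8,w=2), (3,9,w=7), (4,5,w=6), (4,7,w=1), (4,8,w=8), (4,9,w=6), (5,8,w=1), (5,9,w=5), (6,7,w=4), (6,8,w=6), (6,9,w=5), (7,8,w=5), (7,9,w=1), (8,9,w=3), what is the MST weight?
19 (MST edges: (1,3,w=5), (2,9,w=3), (3,7,w=2), (3,8,w=2), (4,7,w=1), (5,8,w=1), (6,7,w=4), (7,9,w=1); sum of weights 5 + 3 + 2 + 2 + 1 + 1 + 4 + 1 = 19)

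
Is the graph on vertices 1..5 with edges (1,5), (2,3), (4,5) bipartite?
Yes. Partition: {1, 2, 4}, {3, 5}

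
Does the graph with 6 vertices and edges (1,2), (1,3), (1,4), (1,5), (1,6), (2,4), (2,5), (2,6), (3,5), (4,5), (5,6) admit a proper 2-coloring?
No (odd cycle of length 3: 5 -> 1 -> 2 -> 5)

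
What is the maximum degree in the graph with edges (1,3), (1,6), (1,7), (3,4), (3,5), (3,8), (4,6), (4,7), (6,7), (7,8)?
4 (attained at vertices 3, 7)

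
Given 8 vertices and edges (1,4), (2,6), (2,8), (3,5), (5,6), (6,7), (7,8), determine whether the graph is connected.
No, it has 2 components: {1, 4}, {2, 3, 5, 6, 7, 8}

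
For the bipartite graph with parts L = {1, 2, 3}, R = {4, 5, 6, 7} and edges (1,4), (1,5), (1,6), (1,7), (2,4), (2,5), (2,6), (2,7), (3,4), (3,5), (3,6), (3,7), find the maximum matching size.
3 (matching: (1,7), (2,6), (3,5); upper bound min(|L|,|R|) = min(3,4) = 3)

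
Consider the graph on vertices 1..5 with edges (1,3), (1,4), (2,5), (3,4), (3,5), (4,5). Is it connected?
Yes (BFS from 1 visits [1, 3, 4, 5, 2] — all 5 vertices reached)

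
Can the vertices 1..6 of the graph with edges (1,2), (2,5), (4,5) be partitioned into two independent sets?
Yes. Partition: {1, 3, 5, 6}, {2, 4}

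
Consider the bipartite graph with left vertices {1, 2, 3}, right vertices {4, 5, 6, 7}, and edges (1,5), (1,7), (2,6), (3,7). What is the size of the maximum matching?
3 (matching: (1,5), (2,6), (3,7); upper bound min(|L|,|R|) = min(3,4) = 3)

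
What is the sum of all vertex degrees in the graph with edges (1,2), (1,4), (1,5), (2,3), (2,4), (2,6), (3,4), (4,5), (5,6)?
18 (handshake: sum of degrees = 2|E| = 2 x 9 = 18)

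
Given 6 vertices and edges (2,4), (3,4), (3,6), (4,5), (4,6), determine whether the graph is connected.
No, it has 2 components: {1}, {2, 3, 4, 5, 6}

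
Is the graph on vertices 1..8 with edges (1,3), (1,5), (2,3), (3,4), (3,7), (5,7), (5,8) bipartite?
Yes. Partition: {1, 2, 4, 6, 7, 8}, {3, 5}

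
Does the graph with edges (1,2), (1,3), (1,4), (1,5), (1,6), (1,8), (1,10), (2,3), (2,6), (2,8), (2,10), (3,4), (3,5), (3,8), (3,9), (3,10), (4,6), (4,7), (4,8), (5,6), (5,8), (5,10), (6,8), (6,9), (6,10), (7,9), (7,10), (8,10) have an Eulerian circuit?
No (10 vertices have odd degree: {1, 2, 3, 4, 5, 6, 7, 8, 9, 10}; Eulerian circuit requires 0)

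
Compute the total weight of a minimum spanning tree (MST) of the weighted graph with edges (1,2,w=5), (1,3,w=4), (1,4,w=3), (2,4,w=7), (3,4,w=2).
10 (MST edges: (1,2,w=5), (1,4,w=3), (3,4,w=2); sum of weights 5 + 3 + 2 = 10)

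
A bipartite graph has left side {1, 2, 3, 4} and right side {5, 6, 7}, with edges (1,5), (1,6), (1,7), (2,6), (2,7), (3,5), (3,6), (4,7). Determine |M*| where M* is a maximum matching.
3 (matching: (1,7), (2,6), (3,5); upper bound min(|L|,|R|) = min(4,3) = 3)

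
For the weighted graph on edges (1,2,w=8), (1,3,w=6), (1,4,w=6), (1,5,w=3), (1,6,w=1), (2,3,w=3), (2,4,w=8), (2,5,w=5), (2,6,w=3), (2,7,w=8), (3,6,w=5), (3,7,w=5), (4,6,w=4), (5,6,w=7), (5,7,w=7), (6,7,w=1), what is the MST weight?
15 (MST edges: (1,5,w=3), (1,6,w=1), (2,3,w=3), (2,6,w=3), (4,6,w=4), (6,7,w=1); sum of weights 3 + 1 + 3 + 3 + 4 + 1 = 15)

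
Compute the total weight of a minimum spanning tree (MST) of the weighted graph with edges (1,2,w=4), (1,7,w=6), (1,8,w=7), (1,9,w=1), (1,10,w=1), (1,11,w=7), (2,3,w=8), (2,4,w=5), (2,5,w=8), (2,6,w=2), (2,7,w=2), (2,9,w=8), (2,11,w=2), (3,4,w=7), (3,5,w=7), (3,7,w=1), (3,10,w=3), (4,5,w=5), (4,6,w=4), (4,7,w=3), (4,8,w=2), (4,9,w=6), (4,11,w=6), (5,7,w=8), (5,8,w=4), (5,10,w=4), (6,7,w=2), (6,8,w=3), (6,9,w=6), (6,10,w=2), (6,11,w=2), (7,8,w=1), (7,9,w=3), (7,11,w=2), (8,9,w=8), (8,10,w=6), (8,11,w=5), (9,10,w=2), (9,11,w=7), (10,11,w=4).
18 (MST edges: (1,9,w=1), (1,10,w=1), (2,6,w=2), (2,7,w=2), (2,11,w=2), (3,7,w=1), (4,8,w=2), (5,10,w=4), (6,10,w=2), (7,8,w=1); sum of weights 1 + 1 + 2 + 2 + 2 + 1 + 2 + 4 + 2 + 1 = 18)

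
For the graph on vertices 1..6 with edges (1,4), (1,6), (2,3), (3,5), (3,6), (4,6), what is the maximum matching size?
2 (matching: (3,5), (4,6); upper bound floor(n/2) = floor(6/2) = 3)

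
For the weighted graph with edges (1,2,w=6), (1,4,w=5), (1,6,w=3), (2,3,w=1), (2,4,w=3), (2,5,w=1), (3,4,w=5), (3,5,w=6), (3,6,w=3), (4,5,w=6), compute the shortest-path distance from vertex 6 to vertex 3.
3 (path: 6 -> 3; weights 3 = 3)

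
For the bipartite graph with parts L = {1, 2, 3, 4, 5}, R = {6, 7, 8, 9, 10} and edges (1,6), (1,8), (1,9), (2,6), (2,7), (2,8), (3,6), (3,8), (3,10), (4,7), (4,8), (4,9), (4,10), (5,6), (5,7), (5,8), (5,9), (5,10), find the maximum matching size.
5 (matching: (1,9), (2,8), (3,10), (4,7), (5,6); upper bound min(|L|,|R|) = min(5,5) = 5)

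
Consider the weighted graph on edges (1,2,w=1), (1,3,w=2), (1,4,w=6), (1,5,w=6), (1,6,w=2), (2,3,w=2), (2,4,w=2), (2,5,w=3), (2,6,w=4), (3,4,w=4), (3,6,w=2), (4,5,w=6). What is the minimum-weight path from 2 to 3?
2 (path: 2 -> 3; weights 2 = 2)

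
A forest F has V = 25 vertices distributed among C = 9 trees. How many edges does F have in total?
16 (Each of the 9 component trees on V_i vertices has V_i - 1 edges; summing gives V - C = 25 - 9 = 16)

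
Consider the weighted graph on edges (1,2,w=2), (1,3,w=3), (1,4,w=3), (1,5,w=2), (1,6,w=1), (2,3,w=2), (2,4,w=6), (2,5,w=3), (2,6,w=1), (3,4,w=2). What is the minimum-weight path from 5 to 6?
3 (path: 5 -> 1 -> 6; weights 2 + 1 = 3)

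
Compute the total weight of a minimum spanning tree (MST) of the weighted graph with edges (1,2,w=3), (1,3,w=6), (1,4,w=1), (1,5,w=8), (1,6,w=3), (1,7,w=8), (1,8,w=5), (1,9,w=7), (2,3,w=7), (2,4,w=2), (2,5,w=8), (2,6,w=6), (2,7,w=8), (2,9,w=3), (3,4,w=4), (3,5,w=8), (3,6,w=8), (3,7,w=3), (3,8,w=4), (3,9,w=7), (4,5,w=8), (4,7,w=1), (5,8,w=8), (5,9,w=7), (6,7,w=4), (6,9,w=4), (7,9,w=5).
24 (MST edges: (1,4,w=1), (1,6,w=3), (2,4,w=2), (2,9,w=3), (3,7,w=3), (3,8,w=4), (4,7,w=1), (5,9,w=7); sum of weights 1 + 3 + 2 + 3 + 3 + 4 + 1 + 7 = 24)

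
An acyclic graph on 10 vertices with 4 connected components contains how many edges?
6 (Each of the 4 component trees on V_i vertices has V_i - 1 edges; summing gives V - C = 10 - 4 = 6)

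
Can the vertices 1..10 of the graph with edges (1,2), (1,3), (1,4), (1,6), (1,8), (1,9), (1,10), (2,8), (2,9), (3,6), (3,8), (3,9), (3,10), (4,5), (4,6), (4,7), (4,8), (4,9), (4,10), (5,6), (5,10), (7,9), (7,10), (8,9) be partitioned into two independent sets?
No (odd cycle of length 3: 2 -> 1 -> 9 -> 2)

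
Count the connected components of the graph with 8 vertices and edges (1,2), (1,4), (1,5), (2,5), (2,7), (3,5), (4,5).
3 (components: {1, 2, 3, 4, 5, 7}, {6}, {8})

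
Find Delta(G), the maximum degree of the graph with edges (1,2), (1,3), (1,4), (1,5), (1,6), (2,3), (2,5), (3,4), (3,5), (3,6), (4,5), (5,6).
5 (attained at vertices 1, 3, 5)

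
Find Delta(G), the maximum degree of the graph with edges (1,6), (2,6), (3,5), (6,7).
3 (attained at vertex 6)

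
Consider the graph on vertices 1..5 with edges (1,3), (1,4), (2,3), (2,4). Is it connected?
No, it has 2 components: {1, 2, 3, 4}, {5}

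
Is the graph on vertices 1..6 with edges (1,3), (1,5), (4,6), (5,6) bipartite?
Yes. Partition: {1, 2, 6}, {3, 4, 5}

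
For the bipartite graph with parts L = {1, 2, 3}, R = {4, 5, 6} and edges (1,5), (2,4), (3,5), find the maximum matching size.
2 (matching: (1,5), (2,4); upper bound min(|L|,|R|) = min(3,3) = 3)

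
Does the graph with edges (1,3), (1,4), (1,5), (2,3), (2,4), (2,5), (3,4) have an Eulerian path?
No (4 vertices have odd degree: {1, 2, 3, 4}; Eulerian path requires 0 or 2)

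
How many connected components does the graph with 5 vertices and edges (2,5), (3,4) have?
3 (components: {1}, {2, 5}, {3, 4})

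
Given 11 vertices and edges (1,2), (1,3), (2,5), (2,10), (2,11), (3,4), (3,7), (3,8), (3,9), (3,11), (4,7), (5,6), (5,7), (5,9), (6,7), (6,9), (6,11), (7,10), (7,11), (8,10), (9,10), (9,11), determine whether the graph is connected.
Yes (BFS from 1 visits [1, 2, 3, 5, 10, 11, 4, 7, 8, 9, 6] — all 11 vertices reached)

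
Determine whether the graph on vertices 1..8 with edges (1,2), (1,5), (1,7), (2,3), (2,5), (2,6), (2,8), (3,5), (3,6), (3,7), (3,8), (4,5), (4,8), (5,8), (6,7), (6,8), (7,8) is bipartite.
No (odd cycle of length 3: 2 -> 1 -> 5 -> 2)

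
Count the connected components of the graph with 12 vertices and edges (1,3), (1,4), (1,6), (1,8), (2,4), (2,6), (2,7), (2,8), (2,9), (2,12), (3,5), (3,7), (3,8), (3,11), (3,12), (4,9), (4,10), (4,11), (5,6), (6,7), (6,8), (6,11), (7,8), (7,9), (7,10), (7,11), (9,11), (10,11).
1 (components: {1, 2, 3, 4, 5, 6, 7, 8, 9, 10, 11, 12})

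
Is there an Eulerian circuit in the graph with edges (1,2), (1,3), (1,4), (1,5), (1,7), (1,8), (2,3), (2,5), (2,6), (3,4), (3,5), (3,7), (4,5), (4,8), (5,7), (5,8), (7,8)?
No (2 vertices have odd degree: {3, 6}; Eulerian circuit requires 0)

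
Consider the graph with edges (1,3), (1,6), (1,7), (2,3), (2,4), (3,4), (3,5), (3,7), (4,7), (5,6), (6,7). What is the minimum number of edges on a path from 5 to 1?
2 (path: 5 -> 6 -> 1, 2 edges)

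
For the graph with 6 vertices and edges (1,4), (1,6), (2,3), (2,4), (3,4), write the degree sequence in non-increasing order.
[3, 2, 2, 2, 1, 0] (degrees: deg(1)=2, deg(2)=2, deg(3)=2, deg(4)=3, deg(5)=0, deg(6)=1)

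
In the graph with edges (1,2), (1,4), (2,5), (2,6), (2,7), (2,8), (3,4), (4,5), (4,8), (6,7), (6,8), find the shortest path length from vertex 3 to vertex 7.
4 (path: 3 -> 4 -> 1 -> 2 -> 7, 4 edges)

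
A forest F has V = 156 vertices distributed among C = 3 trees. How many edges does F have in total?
153 (Each of the 3 component trees on V_i vertices has V_i - 1 edges; summing gives V - C = 156 - 3 = 153)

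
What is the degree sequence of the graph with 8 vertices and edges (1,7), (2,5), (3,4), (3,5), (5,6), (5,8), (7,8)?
[4, 2, 2, 2, 1, 1, 1, 1] (degrees: deg(1)=1, deg(2)=1, deg(3)=2, deg(4)=1, deg(5)=4, deg(6)=1, deg(7)=2, deg(8)=2)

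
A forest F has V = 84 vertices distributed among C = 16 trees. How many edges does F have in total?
68 (Each of the 16 component trees on V_i vertices has V_i - 1 edges; summing gives V - C = 84 - 16 = 68)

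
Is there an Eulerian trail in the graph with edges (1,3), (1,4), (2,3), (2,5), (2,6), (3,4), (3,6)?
Yes (the graph is connected and exactly 2 vertices have odd degree: {2, 5}; any Eulerian path must start and end at those)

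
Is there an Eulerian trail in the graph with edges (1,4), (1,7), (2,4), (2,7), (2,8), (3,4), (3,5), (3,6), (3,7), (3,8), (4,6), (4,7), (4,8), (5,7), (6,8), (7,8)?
No (4 vertices have odd degree: {2, 3, 6, 8}; Eulerian path requires 0 or 2)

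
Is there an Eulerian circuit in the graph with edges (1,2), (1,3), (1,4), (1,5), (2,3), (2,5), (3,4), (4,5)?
No (4 vertices have odd degree: {2, 3, 4, 5}; Eulerian circuit requires 0)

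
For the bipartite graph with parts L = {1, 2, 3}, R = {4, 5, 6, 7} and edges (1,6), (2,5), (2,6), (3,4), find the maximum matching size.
3 (matching: (1,6), (2,5), (3,4); upper bound min(|L|,|R|) = min(3,4) = 3)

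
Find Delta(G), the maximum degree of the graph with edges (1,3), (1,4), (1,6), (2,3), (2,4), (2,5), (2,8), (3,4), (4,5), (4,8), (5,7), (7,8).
5 (attained at vertex 4)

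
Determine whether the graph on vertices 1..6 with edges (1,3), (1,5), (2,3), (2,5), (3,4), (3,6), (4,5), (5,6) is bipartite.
Yes. Partition: {1, 2, 4, 6}, {3, 5}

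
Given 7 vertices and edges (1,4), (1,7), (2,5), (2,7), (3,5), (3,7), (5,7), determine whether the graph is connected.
No, it has 2 components: {1, 2, 3, 4, 5, 7}, {6}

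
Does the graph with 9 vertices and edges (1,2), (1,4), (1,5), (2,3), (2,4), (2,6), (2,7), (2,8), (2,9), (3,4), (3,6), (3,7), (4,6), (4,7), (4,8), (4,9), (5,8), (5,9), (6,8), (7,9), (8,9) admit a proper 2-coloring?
No (odd cycle of length 3: 4 -> 1 -> 2 -> 4)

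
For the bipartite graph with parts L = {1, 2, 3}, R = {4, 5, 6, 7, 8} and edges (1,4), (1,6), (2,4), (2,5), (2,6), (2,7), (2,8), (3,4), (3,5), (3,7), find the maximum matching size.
3 (matching: (1,6), (2,8), (3,7); upper bound min(|L|,|R|) = min(3,5) = 3)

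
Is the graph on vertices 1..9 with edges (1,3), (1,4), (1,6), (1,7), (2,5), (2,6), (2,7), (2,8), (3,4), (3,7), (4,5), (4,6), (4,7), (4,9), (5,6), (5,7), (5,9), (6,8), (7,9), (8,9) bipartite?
No (odd cycle of length 3: 4 -> 1 -> 3 -> 4)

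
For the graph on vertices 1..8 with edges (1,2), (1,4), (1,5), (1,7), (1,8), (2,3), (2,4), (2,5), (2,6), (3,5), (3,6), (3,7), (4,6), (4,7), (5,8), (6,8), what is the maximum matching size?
4 (matching: (1,5), (2,3), (4,7), (6,8); upper bound floor(n/2) = floor(8/2) = 4)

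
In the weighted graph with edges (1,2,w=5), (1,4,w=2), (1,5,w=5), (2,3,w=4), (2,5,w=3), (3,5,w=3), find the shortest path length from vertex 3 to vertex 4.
10 (path: 3 -> 5 -> 1 -> 4; weights 3 + 5 + 2 = 10)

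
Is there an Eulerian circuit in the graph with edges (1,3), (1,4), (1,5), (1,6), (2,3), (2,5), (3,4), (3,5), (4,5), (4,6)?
Yes (the graph is connected and all 6 vertices have even degree)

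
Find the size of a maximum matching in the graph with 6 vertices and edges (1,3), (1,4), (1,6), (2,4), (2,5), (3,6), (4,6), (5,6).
3 (matching: (1,3), (2,5), (4,6); upper bound floor(n/2) = floor(6/2) = 3)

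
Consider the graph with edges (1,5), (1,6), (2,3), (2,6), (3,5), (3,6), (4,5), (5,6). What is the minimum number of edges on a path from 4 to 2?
3 (path: 4 -> 5 -> 6 -> 2, 3 edges)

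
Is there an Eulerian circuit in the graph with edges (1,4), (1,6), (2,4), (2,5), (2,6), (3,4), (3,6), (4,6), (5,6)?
No (2 vertices have odd degree: {2, 6}; Eulerian circuit requires 0)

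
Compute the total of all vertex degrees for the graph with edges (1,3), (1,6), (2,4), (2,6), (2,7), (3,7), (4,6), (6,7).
16 (handshake: sum of degrees = 2|E| = 2 x 8 = 16)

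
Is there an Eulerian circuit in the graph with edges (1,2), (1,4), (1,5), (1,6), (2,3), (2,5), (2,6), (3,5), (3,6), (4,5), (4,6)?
No (2 vertices have odd degree: {3, 4}; Eulerian circuit requires 0)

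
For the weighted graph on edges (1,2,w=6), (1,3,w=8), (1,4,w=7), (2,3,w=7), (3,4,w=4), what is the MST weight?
17 (MST edges: (1,2,w=6), (1,4,w=7), (3,4,w=4); sum of weights 6 + 7 + 4 = 17)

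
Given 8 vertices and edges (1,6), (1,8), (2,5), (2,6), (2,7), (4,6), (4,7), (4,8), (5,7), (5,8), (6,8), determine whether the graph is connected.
No, it has 2 components: {1, 2, 4, 5, 6, 7, 8}, {3}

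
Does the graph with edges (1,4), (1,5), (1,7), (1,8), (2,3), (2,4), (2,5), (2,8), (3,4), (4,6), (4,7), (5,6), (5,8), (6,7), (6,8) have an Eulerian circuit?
No (2 vertices have odd degree: {4, 7}; Eulerian circuit requires 0)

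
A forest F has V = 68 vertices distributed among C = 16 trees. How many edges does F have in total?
52 (Each of the 16 component trees on V_i vertices has V_i - 1 edges; summing gives V - C = 68 - 16 = 52)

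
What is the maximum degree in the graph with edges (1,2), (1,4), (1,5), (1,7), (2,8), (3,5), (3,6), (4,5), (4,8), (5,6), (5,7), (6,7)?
5 (attained at vertex 5)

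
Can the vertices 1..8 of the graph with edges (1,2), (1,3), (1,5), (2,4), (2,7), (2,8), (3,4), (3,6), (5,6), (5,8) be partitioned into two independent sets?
Yes. Partition: {1, 4, 6, 7, 8}, {2, 3, 5}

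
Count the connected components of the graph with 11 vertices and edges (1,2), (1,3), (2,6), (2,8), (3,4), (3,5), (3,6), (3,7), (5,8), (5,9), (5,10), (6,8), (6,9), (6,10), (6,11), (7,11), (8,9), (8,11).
1 (components: {1, 2, 3, 4, 5, 6, 7, 8, 9, 10, 11})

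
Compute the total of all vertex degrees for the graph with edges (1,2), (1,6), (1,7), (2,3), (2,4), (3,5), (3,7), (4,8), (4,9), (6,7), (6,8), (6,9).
24 (handshake: sum of degrees = 2|E| = 2 x 12 = 24)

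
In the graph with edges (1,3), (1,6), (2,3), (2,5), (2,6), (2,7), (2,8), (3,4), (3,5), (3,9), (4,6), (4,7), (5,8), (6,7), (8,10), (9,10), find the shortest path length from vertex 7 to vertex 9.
3 (path: 7 -> 2 -> 3 -> 9, 3 edges)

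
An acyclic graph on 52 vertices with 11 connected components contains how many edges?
41 (Each of the 11 component trees on V_i vertices has V_i - 1 edges; summing gives V - C = 52 - 11 = 41)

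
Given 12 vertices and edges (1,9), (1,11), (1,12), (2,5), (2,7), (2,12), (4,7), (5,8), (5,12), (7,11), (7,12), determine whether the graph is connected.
No, it has 4 components: {1, 2, 4, 5, 7, 8, 9, 11, 12}, {3}, {6}, {10}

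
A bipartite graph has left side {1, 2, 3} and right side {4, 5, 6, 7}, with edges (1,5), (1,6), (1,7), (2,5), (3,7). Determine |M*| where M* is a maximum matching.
3 (matching: (1,6), (2,5), (3,7); upper bound min(|L|,|R|) = min(3,4) = 3)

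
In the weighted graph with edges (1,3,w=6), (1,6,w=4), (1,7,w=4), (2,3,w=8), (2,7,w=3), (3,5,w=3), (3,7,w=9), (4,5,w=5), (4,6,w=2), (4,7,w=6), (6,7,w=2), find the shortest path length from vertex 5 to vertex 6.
7 (path: 5 -> 4 -> 6; weights 5 + 2 = 7)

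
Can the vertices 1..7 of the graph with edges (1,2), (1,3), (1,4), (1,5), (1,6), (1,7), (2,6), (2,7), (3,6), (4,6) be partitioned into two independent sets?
No (odd cycle of length 3: 7 -> 1 -> 2 -> 7)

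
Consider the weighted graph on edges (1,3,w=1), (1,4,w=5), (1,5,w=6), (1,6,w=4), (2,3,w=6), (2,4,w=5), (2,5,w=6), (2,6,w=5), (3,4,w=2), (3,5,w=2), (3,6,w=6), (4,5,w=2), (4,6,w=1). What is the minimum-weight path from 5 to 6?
3 (path: 5 -> 4 -> 6; weights 2 + 1 = 3)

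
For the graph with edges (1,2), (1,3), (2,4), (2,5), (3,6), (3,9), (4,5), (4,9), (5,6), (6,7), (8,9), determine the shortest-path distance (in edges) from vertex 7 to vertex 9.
3 (path: 7 -> 6 -> 3 -> 9, 3 edges)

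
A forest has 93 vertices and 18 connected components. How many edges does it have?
75 (Each of the 18 component trees on V_i vertices has V_i - 1 edges; summing gives V - C = 93 - 18 = 75)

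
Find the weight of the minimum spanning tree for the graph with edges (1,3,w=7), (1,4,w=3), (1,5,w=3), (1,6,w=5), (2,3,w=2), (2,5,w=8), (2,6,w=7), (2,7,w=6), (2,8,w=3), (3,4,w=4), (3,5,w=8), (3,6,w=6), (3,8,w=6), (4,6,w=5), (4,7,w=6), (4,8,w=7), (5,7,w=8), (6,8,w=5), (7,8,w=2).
22 (MST edges: (1,4,w=3), (1,5,w=3), (1,6,w=5), (2,3,w=2), (2,8,w=3), (3,4,w=4), (7,8,w=2); sum of weights 3 + 3 + 5 + 2 + 3 + 4 + 2 = 22)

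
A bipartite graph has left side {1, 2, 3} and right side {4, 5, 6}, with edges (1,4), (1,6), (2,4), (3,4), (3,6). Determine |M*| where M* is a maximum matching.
2 (matching: (1,6), (2,4); upper bound min(|L|,|R|) = min(3,3) = 3)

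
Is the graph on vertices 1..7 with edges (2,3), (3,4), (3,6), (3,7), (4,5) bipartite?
Yes. Partition: {1, 2, 4, 6, 7}, {3, 5}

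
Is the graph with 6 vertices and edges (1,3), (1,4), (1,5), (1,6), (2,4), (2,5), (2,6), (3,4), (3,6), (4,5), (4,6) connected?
Yes (BFS from 1 visits [1, 3, 4, 5, 6, 2] — all 6 vertices reached)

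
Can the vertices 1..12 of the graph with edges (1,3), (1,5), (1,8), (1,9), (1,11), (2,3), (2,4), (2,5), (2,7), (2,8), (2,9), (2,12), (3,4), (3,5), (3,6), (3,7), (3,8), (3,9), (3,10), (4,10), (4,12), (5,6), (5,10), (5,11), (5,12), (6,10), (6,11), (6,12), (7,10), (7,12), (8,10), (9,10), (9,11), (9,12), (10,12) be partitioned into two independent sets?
No (odd cycle of length 3: 3 -> 1 -> 8 -> 3)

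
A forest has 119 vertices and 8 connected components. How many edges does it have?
111 (Each of the 8 component trees on V_i vertices has V_i - 1 edges; summing gives V - C = 119 - 8 = 111)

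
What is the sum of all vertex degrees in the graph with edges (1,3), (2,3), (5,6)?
6 (handshake: sum of degrees = 2|E| = 2 x 3 = 6)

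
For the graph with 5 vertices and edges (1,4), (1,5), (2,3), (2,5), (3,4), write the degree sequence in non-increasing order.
[2, 2, 2, 2, 2] (degrees: deg(1)=2, deg(2)=2, deg(3)=2, deg(4)=2, deg(5)=2)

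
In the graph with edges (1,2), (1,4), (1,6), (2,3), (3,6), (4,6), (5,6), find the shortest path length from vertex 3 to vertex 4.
2 (path: 3 -> 6 -> 4, 2 edges)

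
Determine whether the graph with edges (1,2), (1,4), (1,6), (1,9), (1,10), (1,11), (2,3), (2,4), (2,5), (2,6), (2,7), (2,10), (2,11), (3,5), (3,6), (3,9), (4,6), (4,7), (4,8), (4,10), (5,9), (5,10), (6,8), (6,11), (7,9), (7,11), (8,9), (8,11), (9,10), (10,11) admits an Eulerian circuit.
Yes (the graph is connected and all 11 vertices have even degree)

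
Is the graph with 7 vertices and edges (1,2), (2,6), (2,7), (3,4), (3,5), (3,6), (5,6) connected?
Yes (BFS from 1 visits [1, 2, 6, 7, 3, 5, 4] — all 7 vertices reached)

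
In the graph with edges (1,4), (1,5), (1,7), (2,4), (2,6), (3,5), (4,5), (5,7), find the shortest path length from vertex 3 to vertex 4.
2 (path: 3 -> 5 -> 4, 2 edges)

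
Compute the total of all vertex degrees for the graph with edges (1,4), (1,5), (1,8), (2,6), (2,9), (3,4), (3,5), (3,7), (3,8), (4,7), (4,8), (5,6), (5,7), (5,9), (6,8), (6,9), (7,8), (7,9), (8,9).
38 (handshake: sum of degrees = 2|E| = 2 x 19 = 38)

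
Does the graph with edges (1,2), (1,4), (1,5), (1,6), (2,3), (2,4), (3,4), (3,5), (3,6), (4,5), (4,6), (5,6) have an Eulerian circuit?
No (2 vertices have odd degree: {2, 4}; Eulerian circuit requires 0)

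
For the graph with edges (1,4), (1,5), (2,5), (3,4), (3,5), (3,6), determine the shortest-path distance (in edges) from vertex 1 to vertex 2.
2 (path: 1 -> 5 -> 2, 2 edges)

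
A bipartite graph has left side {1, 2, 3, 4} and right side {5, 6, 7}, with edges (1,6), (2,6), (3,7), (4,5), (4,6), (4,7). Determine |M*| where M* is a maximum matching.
3 (matching: (1,6), (3,7), (4,5); upper bound min(|L|,|R|) = min(4,3) = 3)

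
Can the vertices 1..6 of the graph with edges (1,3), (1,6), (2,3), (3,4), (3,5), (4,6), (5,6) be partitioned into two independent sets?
Yes. Partition: {1, 2, 4, 5}, {3, 6}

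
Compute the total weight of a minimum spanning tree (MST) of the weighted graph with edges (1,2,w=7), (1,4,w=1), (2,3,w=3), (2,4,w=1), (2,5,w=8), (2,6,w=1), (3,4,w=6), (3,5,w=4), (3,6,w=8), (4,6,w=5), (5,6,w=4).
10 (MST edges: (1,4,w=1), (2,3,w=3), (2,4,w=1), (2,6,w=1), (3,5,w=4); sum of weights 1 + 3 + 1 + 1 + 4 = 10)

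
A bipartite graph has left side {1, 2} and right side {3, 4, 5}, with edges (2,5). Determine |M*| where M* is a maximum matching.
1 (matching: (2,5); upper bound min(|L|,|R|) = min(2,3) = 2)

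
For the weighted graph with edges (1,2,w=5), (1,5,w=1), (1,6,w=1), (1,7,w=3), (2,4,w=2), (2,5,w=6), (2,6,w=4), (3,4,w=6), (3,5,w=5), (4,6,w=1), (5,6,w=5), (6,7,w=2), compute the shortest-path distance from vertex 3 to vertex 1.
6 (path: 3 -> 5 -> 1; weights 5 + 1 = 6)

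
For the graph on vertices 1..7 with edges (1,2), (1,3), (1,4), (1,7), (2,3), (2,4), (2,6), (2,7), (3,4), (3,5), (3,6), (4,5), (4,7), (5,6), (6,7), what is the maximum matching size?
3 (matching: (2,7), (3,6), (4,5); upper bound floor(n/2) = floor(7/2) = 3)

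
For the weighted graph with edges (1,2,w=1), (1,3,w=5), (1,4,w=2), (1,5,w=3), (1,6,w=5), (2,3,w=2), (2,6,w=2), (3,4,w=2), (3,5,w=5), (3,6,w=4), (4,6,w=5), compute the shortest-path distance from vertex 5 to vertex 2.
4 (path: 5 -> 1 -> 2; weights 3 + 1 = 4)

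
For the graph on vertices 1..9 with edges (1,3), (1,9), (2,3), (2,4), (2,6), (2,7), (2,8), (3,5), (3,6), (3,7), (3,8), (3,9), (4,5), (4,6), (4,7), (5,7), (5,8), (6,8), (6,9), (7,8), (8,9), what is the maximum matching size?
4 (matching: (2,6), (3,7), (4,5), (8,9); upper bound floor(n/2) = floor(9/2) = 4)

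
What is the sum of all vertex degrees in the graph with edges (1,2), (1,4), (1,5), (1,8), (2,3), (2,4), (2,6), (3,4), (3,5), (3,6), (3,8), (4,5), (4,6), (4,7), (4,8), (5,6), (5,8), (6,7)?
36 (handshake: sum of degrees = 2|E| = 2 x 18 = 36)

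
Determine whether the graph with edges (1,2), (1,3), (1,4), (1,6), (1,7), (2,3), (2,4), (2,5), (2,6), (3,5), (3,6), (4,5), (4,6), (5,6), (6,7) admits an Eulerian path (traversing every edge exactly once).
Yes (the graph is connected and exactly 2 vertices have odd degree: {1, 2}; any Eulerian path must start and end at those)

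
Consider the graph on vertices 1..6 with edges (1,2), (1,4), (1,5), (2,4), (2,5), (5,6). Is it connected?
No, it has 2 components: {1, 2, 4, 5, 6}, {3}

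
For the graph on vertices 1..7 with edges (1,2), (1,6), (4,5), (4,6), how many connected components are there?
3 (components: {1, 2, 4, 5, 6}, {3}, {7})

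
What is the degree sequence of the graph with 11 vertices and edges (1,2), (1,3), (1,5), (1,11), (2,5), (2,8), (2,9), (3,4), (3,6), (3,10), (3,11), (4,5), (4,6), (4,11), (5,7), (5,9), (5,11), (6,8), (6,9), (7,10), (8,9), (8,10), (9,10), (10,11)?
[6, 5, 5, 5, 5, 4, 4, 4, 4, 4, 2] (degrees: deg(1)=4, deg(2)=4, deg(3)=5, deg(4)=4, deg(5)=6, deg(6)=4, deg(7)=2, deg(8)=4, deg(9)=5, deg(10)=5, deg(11)=5)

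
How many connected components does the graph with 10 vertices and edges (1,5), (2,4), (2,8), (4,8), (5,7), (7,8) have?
5 (components: {1, 2, 4, 5, 7, 8}, {3}, {6}, {9}, {10})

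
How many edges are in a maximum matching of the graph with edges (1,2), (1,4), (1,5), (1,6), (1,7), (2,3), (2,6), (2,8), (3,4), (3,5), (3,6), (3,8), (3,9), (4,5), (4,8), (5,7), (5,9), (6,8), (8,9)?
4 (matching: (1,4), (3,6), (5,7), (8,9); upper bound floor(n/2) = floor(9/2) = 4)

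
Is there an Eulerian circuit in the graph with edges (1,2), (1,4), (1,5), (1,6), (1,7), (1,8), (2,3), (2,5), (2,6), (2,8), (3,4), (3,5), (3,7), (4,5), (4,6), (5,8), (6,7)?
No (4 vertices have odd degree: {2, 5, 7, 8}; Eulerian circuit requires 0)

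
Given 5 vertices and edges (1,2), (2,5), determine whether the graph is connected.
No, it has 3 components: {1, 2, 5}, {3}, {4}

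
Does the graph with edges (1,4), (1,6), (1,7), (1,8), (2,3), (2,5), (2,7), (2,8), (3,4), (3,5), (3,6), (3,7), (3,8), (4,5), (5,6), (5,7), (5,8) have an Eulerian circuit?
No (2 vertices have odd degree: {4, 6}; Eulerian circuit requires 0)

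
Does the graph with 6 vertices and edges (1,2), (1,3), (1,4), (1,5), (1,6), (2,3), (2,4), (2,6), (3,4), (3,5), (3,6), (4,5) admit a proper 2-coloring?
No (odd cycle of length 3: 5 -> 1 -> 3 -> 5)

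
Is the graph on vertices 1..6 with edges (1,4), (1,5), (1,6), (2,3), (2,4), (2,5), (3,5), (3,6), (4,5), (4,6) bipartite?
No (odd cycle of length 3: 6 -> 1 -> 4 -> 6)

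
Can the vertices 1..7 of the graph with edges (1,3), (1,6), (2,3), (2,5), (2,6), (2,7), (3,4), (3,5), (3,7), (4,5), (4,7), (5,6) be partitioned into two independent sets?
No (odd cycle of length 3: 7 -> 3 -> 4 -> 7)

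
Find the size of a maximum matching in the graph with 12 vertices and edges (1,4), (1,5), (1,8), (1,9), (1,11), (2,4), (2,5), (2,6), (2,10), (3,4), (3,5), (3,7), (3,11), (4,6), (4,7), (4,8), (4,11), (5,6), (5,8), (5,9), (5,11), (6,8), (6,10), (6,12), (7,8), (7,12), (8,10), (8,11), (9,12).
6 (matching: (1,8), (2,10), (3,7), (4,11), (5,9), (6,12); upper bound floor(n/2) = floor(12/2) = 6)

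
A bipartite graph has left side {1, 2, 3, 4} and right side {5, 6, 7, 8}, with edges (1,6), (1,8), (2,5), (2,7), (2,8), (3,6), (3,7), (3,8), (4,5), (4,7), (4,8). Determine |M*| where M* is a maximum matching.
4 (matching: (1,8), (2,7), (3,6), (4,5); upper bound min(|L|,|R|) = min(4,4) = 4)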